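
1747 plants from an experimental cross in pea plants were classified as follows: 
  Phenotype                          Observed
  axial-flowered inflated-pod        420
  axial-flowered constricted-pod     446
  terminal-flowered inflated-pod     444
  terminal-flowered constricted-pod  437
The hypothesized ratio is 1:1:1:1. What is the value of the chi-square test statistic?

0.959

Total ratio parts = 4. Expected numbers out of 1747:
  axial-flowered inflated-pod: 1747 × 1/4 = 436.75
  axial-flowered constricted-pod: 1747 × 1/4 = 436.75
  terminal-flowered inflated-pod: 1747 × 1/4 = 436.75
  terminal-flowered constricted-pod: 1747 × 1/4 = 436.75
χ² = Σ (O − E)² / E
  axial-flowered inflated-pod: (420 − 436.75)² / 436.75 = 0.6424
  axial-flowered constricted-pod: (446 − 436.75)² / 436.75 = 0.1959
  terminal-flowered inflated-pod: (444 − 436.75)² / 436.75 = 0.1203
  terminal-flowered constricted-pod: (437 − 436.75)² / 436.75 = 0.0001
χ² = 0.6424 + 0.1959 + 0.1203 + 0.0001 = 0.9587 ≈ 0.959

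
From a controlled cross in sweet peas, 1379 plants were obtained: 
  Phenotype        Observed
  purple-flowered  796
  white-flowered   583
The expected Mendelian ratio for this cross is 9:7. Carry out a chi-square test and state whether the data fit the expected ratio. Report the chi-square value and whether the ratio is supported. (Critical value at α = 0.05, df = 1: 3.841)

Total ratio parts = 16. Expected numbers out of 1379:
  purple-flowered: 1379 × 9/16 = 775.6875
  white-flowered: 1379 × 7/16 = 603.3125
χ² = Σ (O − E)² / E
  purple-flowered: (796 − 775.6875)² / 775.6875 = 0.5319
  white-flowered: (583 − 603.3125)² / 603.3125 = 0.6839
χ² = 0.5319 + 0.6839 = 1.2158 ≈ 1.216
Degrees of freedom = 2 − 1 = 1; critical value at α = 0.05 is 3.841.
Since 1.216 < 3.841, we fail to reject the null hypothesis — the data are consistent with the 9:7 ratio.

1.216; consistent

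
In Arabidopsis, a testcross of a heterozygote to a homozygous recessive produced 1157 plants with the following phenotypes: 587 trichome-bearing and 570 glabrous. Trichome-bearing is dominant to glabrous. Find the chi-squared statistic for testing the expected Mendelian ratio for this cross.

0.250

A testcross of a heterozygote (Aa × aa) gives a 1:1 phenotypic ratio.
The 1:1 ratio has 2 parts, so with N = 1157 the expected counts are:
  trichome-bearing: 1157 × 1/2 = 578.5
  glabrous: 1157 × 1/2 = 578.5
χ² = Σ (O − E)² / E
  trichome-bearing: (587 − 578.5)² / 578.5 = 0.1249
  glabrous: (570 − 578.5)² / 578.5 = 0.1249
χ² = 0.1249 + 0.1249 = 0.2498 ≈ 0.250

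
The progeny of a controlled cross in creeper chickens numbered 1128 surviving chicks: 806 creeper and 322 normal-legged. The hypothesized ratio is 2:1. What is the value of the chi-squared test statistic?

11.633

Total ratio parts = 3. Expected numbers out of 1128:
  creeper: 1128 × 2/3 = 752
  normal-legged: 1128 × 1/3 = 376
χ² = Σ (O − E)² / E
  creeper: (806 − 752)² / 752 = 3.8777
  normal-legged: (322 − 376)² / 376 = 7.7553
χ² = 3.8777 + 7.7553 = 11.633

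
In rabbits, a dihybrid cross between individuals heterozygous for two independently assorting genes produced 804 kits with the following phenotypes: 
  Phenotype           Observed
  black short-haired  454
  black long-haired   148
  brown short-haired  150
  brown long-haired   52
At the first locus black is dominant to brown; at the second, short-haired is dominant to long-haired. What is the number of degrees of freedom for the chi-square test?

A dihybrid F₂ with independent assortment and complete dominance at both loci gives a 9:3:3:1 phenotypic ratio.
A goodness-of-fit test with 4 phenotype classes has df = 4 − 1 = 3.

3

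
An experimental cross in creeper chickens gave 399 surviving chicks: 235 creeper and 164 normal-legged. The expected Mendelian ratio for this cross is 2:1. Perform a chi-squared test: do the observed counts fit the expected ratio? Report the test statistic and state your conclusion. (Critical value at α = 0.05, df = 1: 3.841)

10.838; not consistent

Total ratio parts = 3. Expected numbers out of 399:
  creeper: 399 × 2/3 = 266
  normal-legged: 399 × 1/3 = 133
χ² = Σ (O − E)² / E
  creeper: (235 − 266)² / 266 = 3.6128
  normal-legged: (164 − 133)² / 133 = 7.2256
χ² = 3.6128 + 7.2256 = 10.8384 ≈ 10.838
Degrees of freedom = 2 − 1 = 1; critical value at α = 0.05 is 3.841.
Since 10.838 > 3.841, we reject the null hypothesis — the data do not fit the 2:1 ratio.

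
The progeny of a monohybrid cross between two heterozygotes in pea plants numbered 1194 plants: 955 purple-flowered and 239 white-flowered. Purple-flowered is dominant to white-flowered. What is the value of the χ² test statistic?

For a monohybrid cross between heterozygotes with complete dominance, the expected phenotypic ratio is 3:1.
The 3:1 ratio has 4 parts, so with N = 1194 the expected counts are:
  purple-flowered: 1194 × 3/4 = 895.5
  white-flowered: 1194 × 1/4 = 298.5
χ² = Σ (O − E)² / E
  purple-flowered: (955 − 895.5)² / 895.5 = 3.9534
  white-flowered: (239 − 298.5)² / 298.5 = 11.8601
χ² = 3.9534 + 11.8601 = 15.8135 ≈ 15.814

15.814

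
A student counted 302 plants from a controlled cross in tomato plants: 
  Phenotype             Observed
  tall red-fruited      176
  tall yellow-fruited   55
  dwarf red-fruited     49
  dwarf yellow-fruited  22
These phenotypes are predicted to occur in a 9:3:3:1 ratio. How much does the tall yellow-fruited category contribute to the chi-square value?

Total ratio parts = 16. Expected numbers out of 302:
  tall red-fruited: 302 × 9/16 = 169.875
  tall yellow-fruited: 302 × 3/16 = 56.625
  dwarf red-fruited: 302 × 3/16 = 56.625
  dwarf yellow-fruited: 302 × 1/16 = 18.875
Contribution of tall yellow-fruited: (55 − 56.625)² / 56.625 = 0.0466

0.047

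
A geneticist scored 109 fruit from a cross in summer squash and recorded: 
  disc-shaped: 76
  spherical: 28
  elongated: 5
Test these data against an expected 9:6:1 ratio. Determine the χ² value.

8.056

Total ratio parts = 16. Expected numbers out of 109:
  disc-shaped: 109 × 9/16 = 61.3125
  spherical: 109 × 6/16 = 40.875
  elongated: 109 × 1/16 = 6.8125
χ² = Σ (O − E)² / E
  disc-shaped: (76 − 61.3125)² / 61.3125 = 3.5184
  spherical: (28 − 40.875)² / 40.875 = 4.0554
  elongated: (5 − 6.8125)² / 6.8125 = 0.4822
χ² = 3.5184 + 4.0554 + 0.4822 = 8.056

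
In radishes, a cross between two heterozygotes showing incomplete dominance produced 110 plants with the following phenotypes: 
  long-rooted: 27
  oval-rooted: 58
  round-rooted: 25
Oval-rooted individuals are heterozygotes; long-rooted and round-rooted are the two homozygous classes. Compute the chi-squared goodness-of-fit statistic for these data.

With incomplete dominance, a heterozygote × heterozygote cross gives a 1:2:1 phenotypic ratio.
Total ratio parts = 4. Expected numbers out of 110:
  long-rooted: 110 × 1/4 = 27.5
  oval-rooted: 110 × 2/4 = 55
  round-rooted: 110 × 1/4 = 27.5
χ² = Σ (O − E)² / E
  long-rooted: (27 − 27.5)² / 27.5 = 0.0091
  oval-rooted: (58 − 55)² / 55 = 0.1636
  round-rooted: (25 − 27.5)² / 27.5 = 0.2273
χ² = 0.0091 + 0.1636 + 0.2273 = 0.400

0.400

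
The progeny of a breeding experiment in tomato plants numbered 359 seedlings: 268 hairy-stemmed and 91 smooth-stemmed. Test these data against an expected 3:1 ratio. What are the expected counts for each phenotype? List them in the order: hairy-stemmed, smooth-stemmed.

Total ratio parts = 4. Expected numbers out of 359:
  hairy-stemmed: 359 × 3/4 = 269.25
  smooth-stemmed: 359 × 1/4 = 89.75

269.25, 89.75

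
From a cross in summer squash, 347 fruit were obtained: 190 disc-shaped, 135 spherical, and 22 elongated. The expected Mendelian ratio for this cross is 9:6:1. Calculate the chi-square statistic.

Under the 9:6:1 hypothesis (Σ ratio = 16, N = 347):
  disc-shaped: 347 × 9/16 = 195.1875
  spherical: 347 × 6/16 = 130.125
  elongated: 347 × 1/16 = 21.6875
χ² = Σ (O − E)² / E
  disc-shaped: (190 − 195.1875)² / 195.1875 = 0.1379
  spherical: (135 − 130.125)² / 130.125 = 0.1826
  elongated: (22 − 21.6875)² / 21.6875 = 0.0045
χ² = 0.1379 + 0.1826 + 0.0045 = 0.325

0.325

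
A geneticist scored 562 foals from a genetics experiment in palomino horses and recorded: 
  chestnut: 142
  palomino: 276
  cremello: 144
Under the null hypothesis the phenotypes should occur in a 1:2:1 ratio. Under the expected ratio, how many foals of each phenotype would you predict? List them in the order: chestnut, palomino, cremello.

140.5, 281, 140.5

The 1:2:1 ratio has 4 parts, so with N = 562 the expected counts are:
  chestnut: 562 × 1/4 = 140.5
  palomino: 562 × 2/4 = 281
  cremello: 562 × 1/4 = 140.5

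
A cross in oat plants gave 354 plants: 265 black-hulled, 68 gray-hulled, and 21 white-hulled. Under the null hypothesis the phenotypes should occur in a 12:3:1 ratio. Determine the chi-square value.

0.098

Expected counts for N = 354 under a 12:3:1 ratio (total parts = 16):
  black-hulled: 354 × 12/16 = 265.5
  gray-hulled: 354 × 3/16 = 66.375
  white-hulled: 354 × 1/16 = 22.125
χ² = Σ (O − E)² / E
  black-hulled: (265 − 265.5)² / 265.5 = 0.0009
  gray-hulled: (68 − 66.375)² / 66.375 = 0.0398
  white-hulled: (21 − 22.125)² / 22.125 = 0.0572
χ² = 0.0009 + 0.0398 + 0.0572 = 0.0979 ≈ 0.098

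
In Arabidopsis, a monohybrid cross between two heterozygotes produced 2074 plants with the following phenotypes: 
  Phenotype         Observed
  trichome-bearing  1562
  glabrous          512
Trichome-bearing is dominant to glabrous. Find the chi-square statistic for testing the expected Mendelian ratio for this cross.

For a monohybrid cross between heterozygotes with complete dominance, the expected phenotypic ratio is 3:1.
Total ratio parts = 4. Expected numbers out of 2074:
  trichome-bearing: 2074 × 3/4 = 1555.5
  glabrous: 2074 × 1/4 = 518.5
χ² = Σ (O − E)² / E
  trichome-bearing: (1562 − 1555.5)² / 1555.5 = 0.0272
  glabrous: (512 − 518.5)² / 518.5 = 0.0815
χ² = 0.0272 + 0.0815 = 0.1087 ≈ 0.109

0.109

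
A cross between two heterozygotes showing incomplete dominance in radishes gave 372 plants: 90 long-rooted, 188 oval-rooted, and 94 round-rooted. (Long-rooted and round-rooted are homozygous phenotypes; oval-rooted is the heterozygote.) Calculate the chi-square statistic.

0.129

With incomplete dominance, a heterozygote × heterozygote cross gives a 1:2:1 phenotypic ratio.
Expected counts for N = 372 under a 1:2:1 ratio (total parts = 4):
  long-rooted: 372 × 1/4 = 93
  oval-rooted: 372 × 2/4 = 186
  round-rooted: 372 × 1/4 = 93
χ² = Σ (O − E)² / E
  long-rooted: (90 − 93)² / 93 = 0.0968
  oval-rooted: (188 − 186)² / 186 = 0.0215
  round-rooted: (94 − 93)² / 93 = 0.0108
χ² = 0.0968 + 0.0215 + 0.0108 = 0.1291 ≈ 0.129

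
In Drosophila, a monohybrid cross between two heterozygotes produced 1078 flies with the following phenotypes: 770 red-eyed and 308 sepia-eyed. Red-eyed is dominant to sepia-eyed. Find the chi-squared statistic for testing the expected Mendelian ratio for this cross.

7.333

For a monohybrid cross between heterozygotes with complete dominance, the expected phenotypic ratio is 3:1.
Under the 3:1 hypothesis (Σ ratio = 4, N = 1078):
  red-eyed: 1078 × 3/4 = 808.5
  sepia-eyed: 1078 × 1/4 = 269.5
χ² = Σ (O − E)² / E
  red-eyed: (770 − 808.5)² / 808.5 = 1.8333
  sepia-eyed: (308 − 269.5)² / 269.5 = 5.5000
χ² = 1.8333 + 5.5000 = 7.3333 ≈ 7.333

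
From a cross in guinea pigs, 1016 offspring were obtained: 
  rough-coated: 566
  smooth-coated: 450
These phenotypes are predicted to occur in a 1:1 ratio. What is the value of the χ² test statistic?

13.244

Total ratio parts = 2. Expected numbers out of 1016:
  rough-coated: 1016 × 1/2 = 508
  smooth-coated: 1016 × 1/2 = 508
χ² = Σ (O − E)² / E
  rough-coated: (566 − 508)² / 508 = 6.6220
  smooth-coated: (450 − 508)² / 508 = 6.6220
χ² = 6.6220 + 6.6220 = 13.244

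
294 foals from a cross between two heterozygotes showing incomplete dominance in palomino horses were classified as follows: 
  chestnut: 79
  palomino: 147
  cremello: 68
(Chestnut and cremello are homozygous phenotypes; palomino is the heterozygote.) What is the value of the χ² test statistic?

0.823

With incomplete dominance, a heterozygote × heterozygote cross gives a 1:2:1 phenotypic ratio.
Expected counts for N = 294 under a 1:2:1 ratio (total parts = 4):
  chestnut: 294 × 1/4 = 73.5
  palomino: 294 × 2/4 = 147
  cremello: 294 × 1/4 = 73.5
χ² = Σ (O − E)² / E
  chestnut: (79 − 73.5)² / 73.5 = 0.4116
  palomino: (147 − 147)² / 147 = 0.0000
  cremello: (68 − 73.5)² / 73.5 = 0.4116
χ² = 0.4116 + 0.0000 + 0.4116 = 0.8232 ≈ 0.823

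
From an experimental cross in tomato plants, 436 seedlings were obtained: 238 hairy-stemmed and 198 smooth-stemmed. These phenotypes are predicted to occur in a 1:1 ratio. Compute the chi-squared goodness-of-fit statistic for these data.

3.670

Expected counts for N = 436 under a 1:1 ratio (total parts = 2):
  hairy-stemmed: 436 × 1/2 = 218
  smooth-stemmed: 436 × 1/2 = 218
χ² = Σ (O − E)² / E
  hairy-stemmed: (238 − 218)² / 218 = 1.8349
  smooth-stemmed: (198 − 218)² / 218 = 1.8349
χ² = 1.8349 + 1.8349 = 3.6698 ≈ 3.670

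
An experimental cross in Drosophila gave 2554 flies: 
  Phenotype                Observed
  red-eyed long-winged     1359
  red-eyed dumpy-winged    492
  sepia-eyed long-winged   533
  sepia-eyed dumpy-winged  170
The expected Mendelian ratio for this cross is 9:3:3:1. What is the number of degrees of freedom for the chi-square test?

A goodness-of-fit test with 4 phenotype classes has df = 4 − 1 = 3.

3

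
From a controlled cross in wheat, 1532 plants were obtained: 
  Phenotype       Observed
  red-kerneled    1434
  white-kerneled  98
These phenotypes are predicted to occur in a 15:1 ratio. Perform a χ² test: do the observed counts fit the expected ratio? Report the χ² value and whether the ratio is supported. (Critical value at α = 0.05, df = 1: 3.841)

0.056; consistent

Under the 15:1 hypothesis (Σ ratio = 16, N = 1532):
  red-kerneled: 1532 × 15/16 = 1436.25
  white-kerneled: 1532 × 1/16 = 95.75
χ² = Σ (O − E)² / E
  red-kerneled: (1434 − 1436.25)² / 1436.25 = 0.0035
  white-kerneled: (98 − 95.75)² / 95.75 = 0.0529
χ² = 0.0035 + 0.0529 = 0.0564 ≈ 0.056
Degrees of freedom = 2 − 1 = 1; critical value at α = 0.05 is 3.841.
Since 0.056 < 3.841, we fail to reject the null hypothesis — the data are consistent with the 15:1 ratio.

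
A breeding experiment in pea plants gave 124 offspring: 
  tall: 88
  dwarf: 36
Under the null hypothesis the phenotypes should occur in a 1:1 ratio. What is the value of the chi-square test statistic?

21.806

Expected counts for N = 124 under a 1:1 ratio (total parts = 2):
  tall: 124 × 1/2 = 62
  dwarf: 124 × 1/2 = 62
χ² = Σ (O − E)² / E
  tall: (88 − 62)² / 62 = 10.9032
  dwarf: (36 − 62)² / 62 = 10.9032
χ² = 10.9032 + 10.9032 = 21.8064 ≈ 21.806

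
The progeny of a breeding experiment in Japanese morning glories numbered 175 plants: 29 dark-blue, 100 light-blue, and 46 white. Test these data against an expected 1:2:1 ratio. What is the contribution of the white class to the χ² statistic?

0.116

Under the 1:2:1 hypothesis (Σ ratio = 4, N = 175):
  dark-blue: 175 × 1/4 = 43.75
  light-blue: 175 × 2/4 = 87.5
  white: 175 × 1/4 = 43.75
Contribution of white: (46 − 43.75)² / 43.75 = 0.1157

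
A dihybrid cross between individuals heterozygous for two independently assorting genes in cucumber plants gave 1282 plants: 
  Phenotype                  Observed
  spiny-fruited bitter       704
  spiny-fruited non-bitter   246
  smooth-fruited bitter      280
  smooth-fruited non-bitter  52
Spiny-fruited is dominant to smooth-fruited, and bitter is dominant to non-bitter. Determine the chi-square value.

16.943

A dihybrid F₂ with independent assortment and complete dominance at both loci gives a 9:3:3:1 phenotypic ratio.
Expected counts for N = 1282 under a 9:3:3:1 ratio (total parts = 16):
  spiny-fruited bitter: 1282 × 9/16 = 721.125
  spiny-fruited non-bitter: 1282 × 3/16 = 240.375
  smooth-fruited bitter: 1282 × 3/16 = 240.375
  smooth-fruited non-bitter: 1282 × 1/16 = 80.125
χ² = Σ (O − E)² / E
  spiny-fruited bitter: (704 − 721.125)² / 721.125 = 0.4067
  spiny-fruited non-bitter: (246 − 240.375)² / 240.375 = 0.1316
  smooth-fruited bitter: (280 − 240.375)² / 240.375 = 6.5320
  smooth-fruited non-bitter: (52 − 80.125)² / 80.125 = 9.8723
χ² = 0.4067 + 0.1316 + 6.5320 + 9.8723 = 16.9426 ≈ 16.943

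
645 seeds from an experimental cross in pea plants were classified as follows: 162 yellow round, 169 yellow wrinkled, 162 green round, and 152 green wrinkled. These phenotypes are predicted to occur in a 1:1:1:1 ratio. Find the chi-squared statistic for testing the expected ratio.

0.910

Under the 1:1:1:1 hypothesis (Σ ratio = 4, N = 645):
  yellow round: 645 × 1/4 = 161.25
  yellow wrinkled: 645 × 1/4 = 161.25
  green round: 645 × 1/4 = 161.25
  green wrinkled: 645 × 1/4 = 161.25
χ² = Σ (O − E)² / E
  yellow round: (162 − 161.25)² / 161.25 = 0.0035
  yellow wrinkled: (169 − 161.25)² / 161.25 = 0.3725
  green round: (162 − 161.25)² / 161.25 = 0.0035
  green wrinkled: (152 − 161.25)² / 161.25 = 0.5306
χ² = 0.0035 + 0.3725 + 0.0035 + 0.5306 = 0.9101 ≈ 0.910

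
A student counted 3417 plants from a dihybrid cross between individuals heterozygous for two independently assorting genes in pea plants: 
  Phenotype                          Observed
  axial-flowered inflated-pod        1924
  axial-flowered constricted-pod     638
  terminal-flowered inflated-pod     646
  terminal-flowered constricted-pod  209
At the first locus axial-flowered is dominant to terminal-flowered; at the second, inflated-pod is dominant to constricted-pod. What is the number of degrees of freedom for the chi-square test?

3

A dihybrid F₂ with independent assortment and complete dominance at both loci gives a 9:3:3:1 phenotypic ratio.
A goodness-of-fit test with 4 phenotype classes has df = 4 − 1 = 3.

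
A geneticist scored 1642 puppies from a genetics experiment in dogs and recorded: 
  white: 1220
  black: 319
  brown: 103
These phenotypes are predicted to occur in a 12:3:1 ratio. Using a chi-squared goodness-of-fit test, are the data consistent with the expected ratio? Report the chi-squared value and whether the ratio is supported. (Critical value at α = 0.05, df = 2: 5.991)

0.511; consistent

Expected counts for N = 1642 under a 12:3:1 ratio (total parts = 16):
  white: 1642 × 12/16 = 1231.5
  black: 1642 × 3/16 = 307.875
  brown: 1642 × 1/16 = 102.625
χ² = Σ (O − E)² / E
  white: (1220 − 1231.5)² / 1231.5 = 0.1074
  black: (319 − 307.875)² / 307.875 = 0.4020
  brown: (103 − 102.625)² / 102.625 = 0.0014
χ² = 0.1074 + 0.4020 + 0.0014 = 0.5108 ≈ 0.511
Degrees of freedom = 3 − 1 = 2; critical value at α = 0.05 is 5.991.
Since 0.511 < 5.991, we fail to reject the null hypothesis — the data are consistent with the 12:3:1 ratio.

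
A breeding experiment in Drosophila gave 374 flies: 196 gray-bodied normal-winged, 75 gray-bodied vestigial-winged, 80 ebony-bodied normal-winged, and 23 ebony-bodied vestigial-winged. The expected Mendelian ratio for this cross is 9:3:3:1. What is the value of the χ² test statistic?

Expected counts for N = 374 under a 9:3:3:1 ratio (total parts = 16):
  gray-bodied normal-winged: 374 × 9/16 = 210.375
  gray-bodied vestigial-winged: 374 × 3/16 = 70.125
  ebony-bodied normal-winged: 374 × 3/16 = 70.125
  ebony-bodied vestigial-winged: 374 × 1/16 = 23.375
χ² = Σ (O − E)² / E
  gray-bodied normal-winged: (196 − 210.375)² / 210.375 = 0.9822
  gray-bodied vestigial-winged: (75 − 70.125)² / 70.125 = 0.3389
  ebony-bodied normal-winged: (80 − 70.125)² / 70.125 = 1.3906
  ebony-bodied vestigial-winged: (23 − 23.375)² / 23.375 = 0.0060
χ² = 0.9822 + 0.3389 + 1.3906 + 0.0060 = 2.7177 ≈ 2.718

2.718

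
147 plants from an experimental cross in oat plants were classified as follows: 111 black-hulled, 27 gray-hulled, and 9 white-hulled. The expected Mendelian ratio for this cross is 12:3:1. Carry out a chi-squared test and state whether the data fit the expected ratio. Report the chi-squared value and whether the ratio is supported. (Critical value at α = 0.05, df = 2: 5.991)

Total ratio parts = 16. Expected numbers out of 147:
  black-hulled: 147 × 12/16 = 110.25
  gray-hulled: 147 × 3/16 = 27.5625
  white-hulled: 147 × 1/16 = 9.1875
χ² = Σ (O − E)² / E
  black-hulled: (111 − 110.25)² / 110.25 = 0.0051
  gray-hulled: (27 − 27.5625)² / 27.5625 = 0.0115
  white-hulled: (9 − 9.1875)² / 9.1875 = 0.0038
χ² = 0.0051 + 0.0115 + 0.0038 = 0.0204 ≈ 0.020
Degrees of freedom = 3 − 1 = 2; critical value at α = 0.05 is 5.991.
Since 0.020 < 5.991, we fail to reject the null hypothesis — the data are consistent with the 12:3:1 ratio.

0.020; consistent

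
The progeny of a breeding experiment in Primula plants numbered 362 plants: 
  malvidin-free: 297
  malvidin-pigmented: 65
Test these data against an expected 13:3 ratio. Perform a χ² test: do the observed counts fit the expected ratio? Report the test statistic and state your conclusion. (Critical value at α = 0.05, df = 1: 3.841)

Expected counts for N = 362 under a 13:3 ratio (total parts = 16):
  malvidin-free: 362 × 13/16 = 294.125
  malvidin-pigmented: 362 × 3/16 = 67.875
χ² = Σ (O − E)² / E
  malvidin-free: (297 − 294.125)² / 294.125 = 0.0281
  malvidin-pigmented: (65 − 67.875)² / 67.875 = 0.1218
χ² = 0.0281 + 0.1218 = 0.1499 ≈ 0.150
Degrees of freedom = 2 − 1 = 1; critical value at α = 0.05 is 3.841.
Since 0.150 < 3.841, we fail to reject the null hypothesis — the data are consistent with the 13:3 ratio.

0.150; consistent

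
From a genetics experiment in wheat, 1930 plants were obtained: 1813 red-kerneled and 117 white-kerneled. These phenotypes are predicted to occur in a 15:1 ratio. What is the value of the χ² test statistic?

0.116

Under the 15:1 hypothesis (Σ ratio = 16, N = 1930):
  red-kerneled: 1930 × 15/16 = 1809.375
  white-kerneled: 1930 × 1/16 = 120.625
χ² = Σ (O − E)² / E
  red-kerneled: (1813 − 1809.375)² / 1809.375 = 0.0073
  white-kerneled: (117 − 120.625)² / 120.625 = 0.1089
χ² = 0.0073 + 0.1089 = 0.1162 ≈ 0.116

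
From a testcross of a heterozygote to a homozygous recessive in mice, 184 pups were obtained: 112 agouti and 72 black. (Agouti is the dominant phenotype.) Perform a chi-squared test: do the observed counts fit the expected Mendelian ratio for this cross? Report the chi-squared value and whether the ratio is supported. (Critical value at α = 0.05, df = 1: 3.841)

8.696; not consistent

A testcross of a heterozygote (Aa × aa) gives a 1:1 phenotypic ratio.
Expected counts for N = 184 under a 1:1 ratio (total parts = 2):
  agouti: 184 × 1/2 = 92
  black: 184 × 1/2 = 92
χ² = Σ (O − E)² / E
  agouti: (112 − 92)² / 92 = 4.3478
  black: (72 − 92)² / 92 = 4.3478
χ² = 4.3478 + 4.3478 = 8.6956 ≈ 8.696
Degrees of freedom = 2 − 1 = 1; critical value at α = 0.05 is 3.841.
Since 8.696 > 3.841, we reject the null hypothesis — the data do not fit the 1:1 ratio.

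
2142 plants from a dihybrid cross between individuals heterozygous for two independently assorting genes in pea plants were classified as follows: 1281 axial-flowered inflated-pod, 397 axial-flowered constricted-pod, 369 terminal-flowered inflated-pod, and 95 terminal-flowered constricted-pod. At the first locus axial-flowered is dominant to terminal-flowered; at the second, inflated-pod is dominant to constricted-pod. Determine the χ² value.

18.802

A dihybrid F₂ with independent assortment and complete dominance at both loci gives a 9:3:3:1 phenotypic ratio.
The 9:3:3:1 ratio has 16 parts, so with N = 2142 the expected counts are:
  axial-flowered inflated-pod: 2142 × 9/16 = 1204.875
  axial-flowered constricted-pod: 2142 × 3/16 = 401.625
  terminal-flowered inflated-pod: 2142 × 3/16 = 401.625
  terminal-flowered constricted-pod: 2142 × 1/16 = 133.875
χ² = Σ (O − E)² / E
  axial-flowered inflated-pod: (1281 − 1204.875)² / 1204.875 = 4.8096
  axial-flowered constricted-pod: (397 − 401.625)² / 401.625 = 0.0533
  terminal-flowered inflated-pod: (369 − 401.625)² / 401.625 = 2.6502
  terminal-flowered constricted-pod: (95 − 133.875)² / 133.875 = 11.2886
χ² = 4.8096 + 0.0533 + 2.6502 + 11.2886 = 18.8017 ≈ 18.802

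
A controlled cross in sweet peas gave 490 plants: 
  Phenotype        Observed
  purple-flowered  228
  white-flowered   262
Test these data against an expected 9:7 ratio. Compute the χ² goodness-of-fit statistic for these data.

The 9:7 ratio has 16 parts, so with N = 490 the expected counts are:
  purple-flowered: 490 × 9/16 = 275.625
  white-flowered: 490 × 7/16 = 214.375
χ² = Σ (O − E)² / E
  purple-flowered: (228 − 275.625)² / 275.625 = 8.2291
  white-flowered: (262 − 214.375)² / 214.375 = 10.5802
χ² = 8.2291 + 10.5802 = 18.8093 ≈ 18.809

18.809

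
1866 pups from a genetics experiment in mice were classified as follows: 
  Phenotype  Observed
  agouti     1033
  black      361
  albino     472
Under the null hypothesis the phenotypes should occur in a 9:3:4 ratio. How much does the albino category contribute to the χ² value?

0.065

Expected counts for N = 1866 under a 9:3:4 ratio (total parts = 16):
  agouti: 1866 × 9/16 = 1049.625
  black: 1866 × 3/16 = 349.875
  albino: 1866 × 4/16 = 466.5
Contribution of albino: (472 − 466.5)² / 466.5 = 0.0648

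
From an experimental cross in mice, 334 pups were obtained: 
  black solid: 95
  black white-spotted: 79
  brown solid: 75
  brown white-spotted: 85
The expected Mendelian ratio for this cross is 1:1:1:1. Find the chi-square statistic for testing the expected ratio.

2.719

The 1:1:1:1 ratio has 4 parts, so with N = 334 the expected counts are:
  black solid: 334 × 1/4 = 83.5
  black white-spotted: 334 × 1/4 = 83.5
  brown solid: 334 × 1/4 = 83.5
  brown white-spotted: 334 × 1/4 = 83.5
χ² = Σ (O − E)² / E
  black solid: (95 − 83.5)² / 83.5 = 1.5838
  black white-spotted: (79 − 83.5)² / 83.5 = 0.2425
  brown solid: (75 − 83.5)² / 83.5 = 0.8653
  brown white-spotted: (85 − 83.5)² / 83.5 = 0.0269
χ² = 1.5838 + 0.2425 + 0.8653 + 0.0269 = 2.7185 ≈ 2.719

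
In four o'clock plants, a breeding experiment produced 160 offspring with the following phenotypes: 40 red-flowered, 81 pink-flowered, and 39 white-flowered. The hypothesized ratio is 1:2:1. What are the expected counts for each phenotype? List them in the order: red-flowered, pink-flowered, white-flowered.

40, 80, 40

The 1:2:1 ratio has 4 parts, so with N = 160 the expected counts are:
  red-flowered: 160 × 1/4 = 40
  pink-flowered: 160 × 2/4 = 80
  white-flowered: 160 × 1/4 = 40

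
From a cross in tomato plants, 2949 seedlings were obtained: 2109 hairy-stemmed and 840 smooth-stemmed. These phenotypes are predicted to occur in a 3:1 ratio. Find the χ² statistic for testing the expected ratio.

Under the 3:1 hypothesis (Σ ratio = 4, N = 2949):
  hairy-stemmed: 2949 × 3/4 = 2211.75
  smooth-stemmed: 2949 × 1/4 = 737.25
χ² = Σ (O − E)² / E
  hairy-stemmed: (2109 − 2211.75)² / 2211.75 = 4.7734
  smooth-stemmed: (840 − 737.25)² / 737.25 = 14.3202
χ² = 4.7734 + 14.3202 = 19.0936 ≈ 19.094

19.094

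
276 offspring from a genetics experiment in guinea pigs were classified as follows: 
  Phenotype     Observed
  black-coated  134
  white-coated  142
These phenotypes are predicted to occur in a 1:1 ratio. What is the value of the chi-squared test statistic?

Expected counts for N = 276 under a 1:1 ratio (total parts = 2):
  black-coated: 276 × 1/2 = 138
  white-coated: 276 × 1/2 = 138
χ² = Σ (O − E)² / E
  black-coated: (134 − 138)² / 138 = 0.1159
  white-coated: (142 − 138)² / 138 = 0.1159
χ² = 0.1159 + 0.1159 = 0.2318 ≈ 0.232

0.232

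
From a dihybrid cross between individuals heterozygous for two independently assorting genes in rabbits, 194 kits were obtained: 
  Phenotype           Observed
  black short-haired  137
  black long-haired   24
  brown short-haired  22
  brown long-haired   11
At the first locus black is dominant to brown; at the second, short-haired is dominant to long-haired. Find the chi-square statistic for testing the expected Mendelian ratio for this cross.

A dihybrid F₂ with independent assortment and complete dominance at both loci gives a 9:3:3:1 phenotypic ratio.
Expected counts for N = 194 under a 9:3:3:1 ratio (total parts = 16):
  black short-haired: 194 × 9/16 = 109.125
  black long-haired: 194 × 3/16 = 36.375
  brown short-haired: 194 × 3/16 = 36.375
  brown long-haired: 194 × 1/16 = 12.125
χ² = Σ (O − E)² / E
  black short-haired: (137 − 109.125)² / 109.125 = 7.1204
  black long-haired: (24 − 36.375)² / 36.375 = 4.2101
  brown short-haired: (22 − 36.375)² / 36.375 = 5.6808
  brown long-haired: (11 − 12.125)² / 12.125 = 0.1044
χ² = 7.1204 + 4.2101 + 5.6808 + 0.1044 = 17.1157 ≈ 17.116

17.116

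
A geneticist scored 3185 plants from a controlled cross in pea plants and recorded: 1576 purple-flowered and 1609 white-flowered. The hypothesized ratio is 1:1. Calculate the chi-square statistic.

0.342

Expected counts for N = 3185 under a 1:1 ratio (total parts = 2):
  purple-flowered: 3185 × 1/2 = 1592.5
  white-flowered: 3185 × 1/2 = 1592.5
χ² = Σ (O − E)² / E
  purple-flowered: (1576 − 1592.5)² / 1592.5 = 0.1710
  white-flowered: (1609 − 1592.5)² / 1592.5 = 0.1710
χ² = 0.1710 + 0.1710 = 0.342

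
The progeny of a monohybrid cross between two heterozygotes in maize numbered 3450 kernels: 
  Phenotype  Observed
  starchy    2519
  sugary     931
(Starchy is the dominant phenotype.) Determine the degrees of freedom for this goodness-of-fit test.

For a monohybrid cross between heterozygotes with complete dominance, the expected phenotypic ratio is 3:1.
A goodness-of-fit test with 2 phenotype classes has df = 2 − 1 = 1.

1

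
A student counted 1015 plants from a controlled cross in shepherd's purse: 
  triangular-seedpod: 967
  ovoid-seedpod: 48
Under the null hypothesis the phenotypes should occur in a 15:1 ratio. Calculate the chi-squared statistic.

Expected counts for N = 1015 under a 15:1 ratio (total parts = 16):
  triangular-seedpod: 1015 × 15/16 = 951.5625
  ovoid-seedpod: 1015 × 1/16 = 63.4375
χ² = Σ (O − E)² / E
  triangular-seedpod: (967 − 951.5625)² / 951.5625 = 0.2504
  ovoid-seedpod: (48 − 63.4375)² / 63.4375 = 3.7567
χ² = 0.2504 + 3.7567 = 4.0071 ≈ 4.007

4.007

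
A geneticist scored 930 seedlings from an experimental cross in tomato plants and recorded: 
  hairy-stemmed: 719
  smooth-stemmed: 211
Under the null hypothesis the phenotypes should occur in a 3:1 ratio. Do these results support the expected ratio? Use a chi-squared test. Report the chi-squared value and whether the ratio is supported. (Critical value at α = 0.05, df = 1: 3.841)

2.651; consistent

Under the 3:1 hypothesis (Σ ratio = 4, N = 930):
  hairy-stemmed: 930 × 3/4 = 697.5
  smooth-stemmed: 930 × 1/4 = 232.5
χ² = Σ (O − E)² / E
  hairy-stemmed: (719 − 697.5)² / 697.5 = 0.6627
  smooth-stemmed: (211 − 232.5)² / 232.5 = 1.9882
χ² = 0.6627 + 1.9882 = 2.6509 ≈ 2.651
Degrees of freedom = 2 − 1 = 1; critical value at α = 0.05 is 3.841.
Since 2.651 < 3.841, we fail to reject the null hypothesis — the data are consistent with the 3:1 ratio.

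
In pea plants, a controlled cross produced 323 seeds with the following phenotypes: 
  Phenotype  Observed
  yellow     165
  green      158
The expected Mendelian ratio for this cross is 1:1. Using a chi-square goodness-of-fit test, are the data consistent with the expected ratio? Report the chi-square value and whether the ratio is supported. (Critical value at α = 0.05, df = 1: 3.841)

The 1:1 ratio has 2 parts, so with N = 323 the expected counts are:
  yellow: 323 × 1/2 = 161.5
  green: 323 × 1/2 = 161.5
χ² = Σ (O − E)² / E
  yellow: (165 − 161.5)² / 161.5 = 0.0759
  green: (158 − 161.5)² / 161.5 = 0.0759
χ² = 0.0759 + 0.0759 = 0.1518 ≈ 0.152
Degrees of freedom = 2 − 1 = 1; critical value at α = 0.05 is 3.841.
Since 0.152 < 3.841, we fail to reject the null hypothesis — the data are consistent with the 1:1 ratio.

0.152; consistent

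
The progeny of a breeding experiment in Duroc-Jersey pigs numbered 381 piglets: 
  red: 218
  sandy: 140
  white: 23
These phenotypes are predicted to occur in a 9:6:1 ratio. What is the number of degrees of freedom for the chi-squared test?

2

A goodness-of-fit test with 3 phenotype classes has df = 3 − 1 = 2.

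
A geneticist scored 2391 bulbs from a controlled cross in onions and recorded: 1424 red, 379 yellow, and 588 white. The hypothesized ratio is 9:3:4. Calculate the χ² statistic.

15.523

Total ratio parts = 16. Expected numbers out of 2391:
  red: 2391 × 9/16 = 1344.9375
  yellow: 2391 × 3/16 = 448.3125
  white: 2391 × 4/16 = 597.75
χ² = Σ (O − E)² / E
  red: (1424 − 1344.9375)² / 1344.9375 = 4.6477
  yellow: (379 − 448.3125)² / 448.3125 = 10.7162
  white: (588 − 597.75)² / 597.75 = 0.1590
χ² = 4.6477 + 10.7162 + 0.1590 = 15.5229 ≈ 15.523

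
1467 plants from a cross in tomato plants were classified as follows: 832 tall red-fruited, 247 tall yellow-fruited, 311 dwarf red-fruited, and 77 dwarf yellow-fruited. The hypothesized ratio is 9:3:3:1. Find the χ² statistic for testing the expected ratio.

9.967

Expected counts for N = 1467 under a 9:3:3:1 ratio (total parts = 16):
  tall red-fruited: 1467 × 9/16 = 825.1875
  tall yellow-fruited: 1467 × 3/16 = 275.0625
  dwarf red-fruited: 1467 × 3/16 = 275.0625
  dwarf yellow-fruited: 1467 × 1/16 = 91.6875
χ² = Σ (O − E)² / E
  tall red-fruited: (832 − 825.1875)² / 825.1875 = 0.0562
  tall yellow-fruited: (247 − 275.0625)² / 275.0625 = 2.8630
  dwarf red-fruited: (311 − 275.0625)² / 275.0625 = 4.6953
  dwarf yellow-fruited: (77 − 91.6875)² / 91.6875 = 2.3528
χ² = 0.0562 + 2.8630 + 4.6953 + 2.3528 = 9.9673 ≈ 9.967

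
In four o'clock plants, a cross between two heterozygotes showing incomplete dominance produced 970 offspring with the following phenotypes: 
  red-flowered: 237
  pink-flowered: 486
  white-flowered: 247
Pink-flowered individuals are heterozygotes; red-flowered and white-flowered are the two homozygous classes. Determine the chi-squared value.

0.210

With incomplete dominance, a heterozygote × heterozygote cross gives a 1:2:1 phenotypic ratio.
Under the 1:2:1 hypothesis (Σ ratio = 4, N = 970):
  red-flowered: 970 × 1/4 = 242.5
  pink-flowered: 970 × 2/4 = 485
  white-flowered: 970 × 1/4 = 242.5
χ² = Σ (O − E)² / E
  red-flowered: (237 − 242.5)² / 242.5 = 0.1247
  pink-flowered: (486 − 485)² / 485 = 0.0021
  white-flowered: (247 − 242.5)² / 242.5 = 0.0835
χ² = 0.1247 + 0.0021 + 0.0835 = 0.2103 ≈ 0.210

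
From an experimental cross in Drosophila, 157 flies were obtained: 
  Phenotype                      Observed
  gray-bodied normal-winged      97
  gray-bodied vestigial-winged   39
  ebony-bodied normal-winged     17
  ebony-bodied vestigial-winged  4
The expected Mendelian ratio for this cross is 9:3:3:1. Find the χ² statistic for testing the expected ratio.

12.659

Expected counts for N = 157 under a 9:3:3:1 ratio (total parts = 16):
  gray-bodied normal-winged: 157 × 9/16 = 88.3125
  gray-bodied vestigial-winged: 157 × 3/16 = 29.4375
  ebony-bodied normal-winged: 157 × 3/16 = 29.4375
  ebony-bodied vestigial-winged: 157 × 1/16 = 9.8125
χ² = Σ (O − E)² / E
  gray-bodied normal-winged: (97 − 88.3125)² / 88.3125 = 0.8546
  gray-bodied vestigial-winged: (39 − 29.4375)² / 29.4375 = 3.1063
  ebony-bodied normal-winged: (17 − 29.4375)² / 29.4375 = 5.2549
  ebony-bodied vestigial-winged: (4 − 9.8125)² / 9.8125 = 3.4431
χ² = 0.8546 + 3.1063 + 5.2549 + 3.4431 = 12.6589 ≈ 12.659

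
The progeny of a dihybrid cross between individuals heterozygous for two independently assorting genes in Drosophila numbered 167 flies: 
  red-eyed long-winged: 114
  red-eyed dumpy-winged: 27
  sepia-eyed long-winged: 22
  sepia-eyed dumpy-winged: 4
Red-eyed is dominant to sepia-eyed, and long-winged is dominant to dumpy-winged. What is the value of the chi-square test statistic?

11.619

A dihybrid F₂ with independent assortment and complete dominance at both loci gives a 9:3:3:1 phenotypic ratio.
Total ratio parts = 16. Expected numbers out of 167:
  red-eyed long-winged: 167 × 9/16 = 93.9375
  red-eyed dumpy-winged: 167 × 3/16 = 31.3125
  sepia-eyed long-winged: 167 × 3/16 = 31.3125
  sepia-eyed dumpy-winged: 167 × 1/16 = 10.4375
χ² = Σ (O − E)² / E
  red-eyed long-winged: (114 − 93.9375)² / 93.9375 = 4.2848
  red-eyed dumpy-winged: (27 − 31.3125)² / 31.3125 = 0.5939
  sepia-eyed long-winged: (22 − 31.3125)² / 31.3125 = 2.7696
  sepia-eyed dumpy-winged: (4 − 10.4375)² / 10.4375 = 3.9704
χ² = 4.2848 + 0.5939 + 2.7696 + 3.9704 = 11.6187 ≈ 11.619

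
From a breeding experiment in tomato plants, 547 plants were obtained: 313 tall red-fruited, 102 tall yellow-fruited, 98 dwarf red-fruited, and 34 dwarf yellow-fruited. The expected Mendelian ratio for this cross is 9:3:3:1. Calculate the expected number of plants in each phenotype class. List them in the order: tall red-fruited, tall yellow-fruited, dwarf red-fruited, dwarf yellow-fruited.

307.6875, 102.5625, 102.5625, 34.1875

Expected counts for N = 547 under a 9:3:3:1 ratio (total parts = 16):
  tall red-fruited: 547 × 9/16 = 307.6875
  tall yellow-fruited: 547 × 3/16 = 102.5625
  dwarf red-fruited: 547 × 3/16 = 102.5625
  dwarf yellow-fruited: 547 × 1/16 = 34.1875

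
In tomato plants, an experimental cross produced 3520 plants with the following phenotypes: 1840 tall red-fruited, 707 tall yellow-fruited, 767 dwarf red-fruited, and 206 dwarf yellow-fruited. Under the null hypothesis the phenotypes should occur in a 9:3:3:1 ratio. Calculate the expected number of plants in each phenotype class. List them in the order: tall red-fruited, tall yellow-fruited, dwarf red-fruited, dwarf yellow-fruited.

1980, 660, 660, 220

Under the 9:3:3:1 hypothesis (Σ ratio = 16, N = 3520):
  tall red-fruited: 3520 × 9/16 = 1980
  tall yellow-fruited: 3520 × 3/16 = 660
  dwarf red-fruited: 3520 × 3/16 = 660
  dwarf yellow-fruited: 3520 × 1/16 = 220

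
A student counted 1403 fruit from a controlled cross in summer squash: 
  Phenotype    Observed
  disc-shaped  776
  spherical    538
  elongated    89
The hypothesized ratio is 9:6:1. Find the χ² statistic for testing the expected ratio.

0.508

Total ratio parts = 16. Expected numbers out of 1403:
  disc-shaped: 1403 × 9/16 = 789.1875
  spherical: 1403 × 6/16 = 526.125
  elongated: 1403 × 1/16 = 87.6875
χ² = Σ (O − E)² / E
  disc-shaped: (776 − 789.1875)² / 789.1875 = 0.2204
  spherical: (538 − 526.125)² / 526.125 = 0.2680
  elongated: (89 − 87.6875)² / 87.6875 = 0.0196
χ² = 0.2204 + 0.2680 + 0.0196 = 0.508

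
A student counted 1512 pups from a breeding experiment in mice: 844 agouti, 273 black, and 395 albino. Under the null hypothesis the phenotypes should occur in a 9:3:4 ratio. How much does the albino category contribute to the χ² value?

Expected counts for N = 1512 under a 9:3:4 ratio (total parts = 16):
  agouti: 1512 × 9/16 = 850.5
  black: 1512 × 3/16 = 283.5
  albino: 1512 × 4/16 = 378
Contribution of albino: (395 − 378)² / 378 = 0.7646

0.765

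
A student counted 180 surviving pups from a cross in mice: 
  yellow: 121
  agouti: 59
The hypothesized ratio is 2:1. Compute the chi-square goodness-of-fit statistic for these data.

0.025

Under the 2:1 hypothesis (Σ ratio = 3, N = 180):
  yellow: 180 × 2/3 = 120
  agouti: 180 × 1/3 = 60
χ² = Σ (O − E)² / E
  yellow: (121 − 120)² / 120 = 0.0083
  agouti: (59 − 60)² / 60 = 0.0167
χ² = 0.0083 + 0.0167 = 0.025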